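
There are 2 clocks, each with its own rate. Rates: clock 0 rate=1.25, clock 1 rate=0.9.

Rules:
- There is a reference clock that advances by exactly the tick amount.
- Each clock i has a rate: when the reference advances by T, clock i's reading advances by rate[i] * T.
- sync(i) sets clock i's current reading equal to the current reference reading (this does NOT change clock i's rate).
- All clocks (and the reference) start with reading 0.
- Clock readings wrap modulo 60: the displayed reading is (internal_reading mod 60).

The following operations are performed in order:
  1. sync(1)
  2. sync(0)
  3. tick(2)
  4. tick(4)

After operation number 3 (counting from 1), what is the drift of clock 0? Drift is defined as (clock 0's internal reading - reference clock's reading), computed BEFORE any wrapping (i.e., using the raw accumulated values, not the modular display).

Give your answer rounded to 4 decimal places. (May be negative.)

After op 1 sync(1): ref=0.0000 raw=[0.0000 0.0000]
After op 2 sync(0): ref=0.0000 raw=[0.0000 0.0000]
After op 3 tick(2): ref=2.0000 raw=[2.5000 1.8000]
Drift of clock 0 after op 3: 2.5000 - 2.0000 = 0.5000

Answer: 0.5000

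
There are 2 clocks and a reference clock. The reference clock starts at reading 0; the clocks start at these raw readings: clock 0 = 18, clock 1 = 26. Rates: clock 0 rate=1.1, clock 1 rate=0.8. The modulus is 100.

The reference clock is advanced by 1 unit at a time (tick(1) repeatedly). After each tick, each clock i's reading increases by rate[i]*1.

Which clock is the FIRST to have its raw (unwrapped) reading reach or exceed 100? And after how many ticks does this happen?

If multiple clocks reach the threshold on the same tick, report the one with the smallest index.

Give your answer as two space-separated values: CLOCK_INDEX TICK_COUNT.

Answer: 0 75

Derivation:
clock 0: start=18, rate=1.1, needs 100-18 = 82; ticks = ceil(82/1.1) = ceil(74.5455) = 75; reading at tick 75 = 18 + 1.1*75 = 100.5000
clock 1: start=26, rate=0.8, needs 100-26 = 74; ticks = ceil(74/0.8) = ceil(92.5000) = 93; reading at tick 93 = 26 + 0.8*93 = 100.4000
Minimum tick count = 75; winners = [0]; smallest index = 0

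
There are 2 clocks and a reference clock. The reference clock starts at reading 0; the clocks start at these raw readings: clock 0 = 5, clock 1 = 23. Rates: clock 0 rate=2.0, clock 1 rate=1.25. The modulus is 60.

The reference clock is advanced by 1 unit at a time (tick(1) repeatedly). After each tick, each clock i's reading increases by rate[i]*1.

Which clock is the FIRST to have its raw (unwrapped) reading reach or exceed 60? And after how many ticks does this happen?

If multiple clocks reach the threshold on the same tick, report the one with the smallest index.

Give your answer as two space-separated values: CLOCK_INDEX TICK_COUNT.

Answer: 0 28

Derivation:
clock 0: start=5, rate=2.0, needs 60-5 = 55; ticks = ceil(55/2.0) = ceil(27.5000) = 28; reading at tick 28 = 5 + 2.0*28 = 61.0000
clock 1: start=23, rate=1.25, needs 60-23 = 37; ticks = ceil(37/1.25) = ceil(29.6000) = 30; reading at tick 30 = 23 + 1.25*30 = 60.5000
Minimum tick count = 28; winners = [0]; smallest index = 0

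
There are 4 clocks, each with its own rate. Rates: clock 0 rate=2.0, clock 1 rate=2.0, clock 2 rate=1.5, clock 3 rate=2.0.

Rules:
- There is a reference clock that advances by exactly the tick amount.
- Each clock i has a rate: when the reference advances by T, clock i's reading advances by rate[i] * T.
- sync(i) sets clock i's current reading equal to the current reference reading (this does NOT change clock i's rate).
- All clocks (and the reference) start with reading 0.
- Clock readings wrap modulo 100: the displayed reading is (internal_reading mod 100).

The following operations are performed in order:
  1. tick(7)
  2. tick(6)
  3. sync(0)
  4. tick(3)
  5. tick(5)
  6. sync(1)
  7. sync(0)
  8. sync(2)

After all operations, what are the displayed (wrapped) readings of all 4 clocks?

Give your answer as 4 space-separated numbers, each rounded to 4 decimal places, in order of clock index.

Answer: 21.0000 21.0000 21.0000 42.0000

Derivation:
After op 1 tick(7): ref=7.0000 raw=[14.0000 14.0000 10.5000 14.0000]
After op 2 tick(6): ref=13.0000 raw=[26.0000 26.0000 19.5000 26.0000]
After op 3 sync(0): ref=13.0000 raw=[13.0000 26.0000 19.5000 26.0000]
After op 4 tick(3): ref=16.0000 raw=[19.0000 32.0000 24.0000 32.0000]
After op 5 tick(5): ref=21.0000 raw=[29.0000 42.0000 31.5000 42.0000]
After op 6 sync(1): ref=21.0000 raw=[29.0000 21.0000 31.5000 42.0000]
After op 7 sync(0): ref=21.0000 raw=[21.0000 21.0000 31.5000 42.0000]
After op 8 sync(2): ref=21.0000 raw=[21.0000 21.0000 21.0000 42.0000]
Wrap final raw readings (mod 100): 21.0000 mod 100 = 21.0000; 21.0000 mod 100 = 21.0000; 21.0000 mod 100 = 21.0000; 42.0000 mod 100 = 42.0000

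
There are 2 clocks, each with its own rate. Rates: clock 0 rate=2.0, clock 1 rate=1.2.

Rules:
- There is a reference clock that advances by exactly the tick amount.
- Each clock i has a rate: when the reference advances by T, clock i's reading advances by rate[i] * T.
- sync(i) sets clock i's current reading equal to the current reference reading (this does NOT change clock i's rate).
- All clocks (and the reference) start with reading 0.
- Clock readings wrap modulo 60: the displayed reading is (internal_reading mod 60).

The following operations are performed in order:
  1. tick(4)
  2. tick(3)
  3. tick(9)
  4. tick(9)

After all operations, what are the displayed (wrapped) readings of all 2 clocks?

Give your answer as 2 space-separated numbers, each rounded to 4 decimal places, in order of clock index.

After op 1 tick(4): ref=4.0000 raw=[8.0000 4.8000]
After op 2 tick(3): ref=7.0000 raw=[14.0000 8.4000]
After op 3 tick(9): ref=16.0000 raw=[32.0000 19.2000]
After op 4 tick(9): ref=25.0000 raw=[50.0000 30.0000]
Wrap final raw readings (mod 60): 50.0000 mod 60 = 50.0000; 30.0000 mod 60 = 30.0000

Answer: 50.0000 30.0000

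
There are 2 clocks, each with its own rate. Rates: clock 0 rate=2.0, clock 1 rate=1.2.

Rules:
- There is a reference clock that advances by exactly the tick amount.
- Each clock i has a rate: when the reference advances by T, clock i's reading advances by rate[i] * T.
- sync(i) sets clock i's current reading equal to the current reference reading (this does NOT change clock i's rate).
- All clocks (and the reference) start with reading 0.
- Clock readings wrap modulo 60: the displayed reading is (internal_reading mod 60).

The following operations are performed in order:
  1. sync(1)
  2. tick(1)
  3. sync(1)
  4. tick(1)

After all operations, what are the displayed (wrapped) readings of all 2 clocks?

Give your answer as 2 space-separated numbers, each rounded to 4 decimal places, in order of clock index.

Answer: 4.0000 2.2000

Derivation:
After op 1 sync(1): ref=0.0000 raw=[0.0000 0.0000]
After op 2 tick(1): ref=1.0000 raw=[2.0000 1.2000]
After op 3 sync(1): ref=1.0000 raw=[2.0000 1.0000]
After op 4 tick(1): ref=2.0000 raw=[4.0000 2.2000]
Wrap final raw readings (mod 60): 4.0000 mod 60 = 4.0000; 2.2000 mod 60 = 2.2000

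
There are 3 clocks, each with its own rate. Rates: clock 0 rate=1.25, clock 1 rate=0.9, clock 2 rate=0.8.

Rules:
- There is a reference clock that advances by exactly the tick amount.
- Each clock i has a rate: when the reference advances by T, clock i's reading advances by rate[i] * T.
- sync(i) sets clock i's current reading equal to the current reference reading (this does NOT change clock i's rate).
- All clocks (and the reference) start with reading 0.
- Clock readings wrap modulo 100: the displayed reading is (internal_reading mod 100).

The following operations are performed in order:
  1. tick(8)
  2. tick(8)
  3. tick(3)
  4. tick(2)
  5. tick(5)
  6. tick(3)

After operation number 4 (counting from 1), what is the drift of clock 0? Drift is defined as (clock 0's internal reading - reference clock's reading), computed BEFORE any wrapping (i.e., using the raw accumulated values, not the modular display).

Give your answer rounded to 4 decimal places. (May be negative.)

Answer: 5.2500

Derivation:
After op 1 tick(8): ref=8.0000 raw=[10.0000 7.2000 6.4000]
After op 2 tick(8): ref=16.0000 raw=[20.0000 14.4000 12.8000]
After op 3 tick(3): ref=19.0000 raw=[23.7500 17.1000 15.2000]
After op 4 tick(2): ref=21.0000 raw=[26.2500 18.9000 16.8000]
Drift of clock 0 after op 4: 26.2500 - 21.0000 = 5.2500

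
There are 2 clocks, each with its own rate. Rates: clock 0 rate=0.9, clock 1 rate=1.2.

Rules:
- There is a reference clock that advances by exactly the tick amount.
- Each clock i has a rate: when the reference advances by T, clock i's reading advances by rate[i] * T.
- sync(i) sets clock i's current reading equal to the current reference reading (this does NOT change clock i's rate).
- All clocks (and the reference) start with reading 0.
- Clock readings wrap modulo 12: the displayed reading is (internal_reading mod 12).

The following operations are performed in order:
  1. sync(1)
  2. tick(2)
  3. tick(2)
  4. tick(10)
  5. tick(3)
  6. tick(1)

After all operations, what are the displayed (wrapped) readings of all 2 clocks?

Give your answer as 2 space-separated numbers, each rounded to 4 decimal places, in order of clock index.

After op 1 sync(1): ref=0.0000 raw=[0.0000 0.0000]
After op 2 tick(2): ref=2.0000 raw=[1.8000 2.4000]
After op 3 tick(2): ref=4.0000 raw=[3.6000 4.8000]
After op 4 tick(10): ref=14.0000 raw=[12.6000 16.8000]
After op 5 tick(3): ref=17.0000 raw=[15.3000 20.4000]
After op 6 tick(1): ref=18.0000 raw=[16.2000 21.6000]
Wrap final raw readings (mod 12): 16.2000 mod 12 = 4.2000; 21.6000 mod 12 = 9.6000

Answer: 4.2000 9.6000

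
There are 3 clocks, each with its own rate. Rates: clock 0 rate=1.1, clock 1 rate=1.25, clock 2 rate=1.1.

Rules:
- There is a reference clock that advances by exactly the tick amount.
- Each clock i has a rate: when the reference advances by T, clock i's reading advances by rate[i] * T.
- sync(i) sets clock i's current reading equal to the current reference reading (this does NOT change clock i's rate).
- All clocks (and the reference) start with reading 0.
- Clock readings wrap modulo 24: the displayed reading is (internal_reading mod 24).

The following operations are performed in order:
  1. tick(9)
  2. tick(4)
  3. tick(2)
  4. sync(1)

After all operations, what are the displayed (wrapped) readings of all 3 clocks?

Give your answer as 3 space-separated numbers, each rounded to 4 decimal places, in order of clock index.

After op 1 tick(9): ref=9.0000 raw=[9.9000 11.2500 9.9000]
After op 2 tick(4): ref=13.0000 raw=[14.3000 16.2500 14.3000]
After op 3 tick(2): ref=15.0000 raw=[16.5000 18.7500 16.5000]
After op 4 sync(1): ref=15.0000 raw=[16.5000 15.0000 16.5000]
Wrap final raw readings (mod 24): 16.5000 mod 24 = 16.5000; 15.0000 mod 24 = 15.0000; 16.5000 mod 24 = 16.5000

Answer: 16.5000 15.0000 16.5000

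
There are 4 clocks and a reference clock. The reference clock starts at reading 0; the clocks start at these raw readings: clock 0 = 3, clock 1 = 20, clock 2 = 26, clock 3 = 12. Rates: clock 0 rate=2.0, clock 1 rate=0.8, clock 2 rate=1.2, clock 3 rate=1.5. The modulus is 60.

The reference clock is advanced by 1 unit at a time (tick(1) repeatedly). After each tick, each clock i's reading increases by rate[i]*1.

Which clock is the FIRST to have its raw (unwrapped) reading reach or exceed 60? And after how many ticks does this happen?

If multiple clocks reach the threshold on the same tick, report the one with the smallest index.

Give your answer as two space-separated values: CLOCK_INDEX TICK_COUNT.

clock 0: start=3, rate=2.0, needs 60-3 = 57; ticks = ceil(57/2.0) = ceil(28.5000) = 29; reading at tick 29 = 3 + 2.0*29 = 61.0000
clock 1: start=20, rate=0.8, needs 60-20 = 40; ticks = ceil(40/0.8) = ceil(50.0000) = 50; reading at tick 50 = 20 + 0.8*50 = 60.0000
clock 2: start=26, rate=1.2, needs 60-26 = 34; ticks = ceil(34/1.2) = ceil(28.3333) = 29; reading at tick 29 = 26 + 1.2*29 = 60.8000
clock 3: start=12, rate=1.5, needs 60-12 = 48; ticks = ceil(48/1.5) = ceil(32.0000) = 32; reading at tick 32 = 12 + 1.5*32 = 60.0000
Minimum tick count = 29; winners = [0, 2]; smallest index = 0

Answer: 0 29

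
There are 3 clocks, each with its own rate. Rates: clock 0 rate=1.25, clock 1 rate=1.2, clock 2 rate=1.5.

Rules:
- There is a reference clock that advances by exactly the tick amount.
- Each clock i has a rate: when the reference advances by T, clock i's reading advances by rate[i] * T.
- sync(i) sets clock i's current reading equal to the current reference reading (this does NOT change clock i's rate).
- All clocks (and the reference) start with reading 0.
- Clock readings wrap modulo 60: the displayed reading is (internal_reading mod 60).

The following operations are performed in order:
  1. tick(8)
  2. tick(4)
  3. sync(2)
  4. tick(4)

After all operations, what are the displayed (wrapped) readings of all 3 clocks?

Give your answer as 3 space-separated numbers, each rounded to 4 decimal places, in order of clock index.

Answer: 20.0000 19.2000 18.0000

Derivation:
After op 1 tick(8): ref=8.0000 raw=[10.0000 9.6000 12.0000]
After op 2 tick(4): ref=12.0000 raw=[15.0000 14.4000 18.0000]
After op 3 sync(2): ref=12.0000 raw=[15.0000 14.4000 12.0000]
After op 4 tick(4): ref=16.0000 raw=[20.0000 19.2000 18.0000]
Wrap final raw readings (mod 60): 20.0000 mod 60 = 20.0000; 19.2000 mod 60 = 19.2000; 18.0000 mod 60 = 18.0000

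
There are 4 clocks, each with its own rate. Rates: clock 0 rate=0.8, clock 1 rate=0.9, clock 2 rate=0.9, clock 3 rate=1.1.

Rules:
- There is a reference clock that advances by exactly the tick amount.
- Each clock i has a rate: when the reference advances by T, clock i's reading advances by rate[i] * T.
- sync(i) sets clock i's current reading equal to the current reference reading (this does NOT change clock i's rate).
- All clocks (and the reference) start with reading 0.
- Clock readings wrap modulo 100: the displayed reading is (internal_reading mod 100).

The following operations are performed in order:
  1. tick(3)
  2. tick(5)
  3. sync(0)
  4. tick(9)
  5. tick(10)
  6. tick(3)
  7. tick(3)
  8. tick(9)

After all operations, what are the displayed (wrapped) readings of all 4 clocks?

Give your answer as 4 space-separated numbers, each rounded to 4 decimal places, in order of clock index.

After op 1 tick(3): ref=3.0000 raw=[2.4000 2.7000 2.7000 3.3000]
After op 2 tick(5): ref=8.0000 raw=[6.4000 7.2000 7.2000 8.8000]
After op 3 sync(0): ref=8.0000 raw=[8.0000 7.2000 7.2000 8.8000]
After op 4 tick(9): ref=17.0000 raw=[15.2000 15.3000 15.3000 18.7000]
After op 5 tick(10): ref=27.0000 raw=[23.2000 24.3000 24.3000 29.7000]
After op 6 tick(3): ref=30.0000 raw=[25.6000 27.0000 27.0000 33.0000]
After op 7 tick(3): ref=33.0000 raw=[28.0000 29.7000 29.7000 36.3000]
After op 8 tick(9): ref=42.0000 raw=[35.2000 37.8000 37.8000 46.2000]
Wrap final raw readings (mod 100): 35.2000 mod 100 = 35.2000; 37.8000 mod 100 = 37.8000; 37.8000 mod 100 = 37.8000; 46.2000 mod 100 = 46.2000

Answer: 35.2000 37.8000 37.8000 46.2000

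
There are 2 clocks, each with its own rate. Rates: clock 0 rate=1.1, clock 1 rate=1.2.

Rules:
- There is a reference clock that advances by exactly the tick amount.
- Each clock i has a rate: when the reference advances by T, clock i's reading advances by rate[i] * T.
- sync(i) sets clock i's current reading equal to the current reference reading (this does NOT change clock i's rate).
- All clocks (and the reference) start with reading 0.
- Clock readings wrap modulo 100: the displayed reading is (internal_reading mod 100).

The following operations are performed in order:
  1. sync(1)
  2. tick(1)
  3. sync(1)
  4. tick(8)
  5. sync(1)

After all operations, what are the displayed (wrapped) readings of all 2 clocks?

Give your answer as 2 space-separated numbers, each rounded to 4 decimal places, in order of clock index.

Answer: 9.9000 9.0000

Derivation:
After op 1 sync(1): ref=0.0000 raw=[0.0000 0.0000]
After op 2 tick(1): ref=1.0000 raw=[1.1000 1.2000]
After op 3 sync(1): ref=1.0000 raw=[1.1000 1.0000]
After op 4 tick(8): ref=9.0000 raw=[9.9000 10.6000]
After op 5 sync(1): ref=9.0000 raw=[9.9000 9.0000]
Wrap final raw readings (mod 100): 9.9000 mod 100 = 9.9000; 9.0000 mod 100 = 9.0000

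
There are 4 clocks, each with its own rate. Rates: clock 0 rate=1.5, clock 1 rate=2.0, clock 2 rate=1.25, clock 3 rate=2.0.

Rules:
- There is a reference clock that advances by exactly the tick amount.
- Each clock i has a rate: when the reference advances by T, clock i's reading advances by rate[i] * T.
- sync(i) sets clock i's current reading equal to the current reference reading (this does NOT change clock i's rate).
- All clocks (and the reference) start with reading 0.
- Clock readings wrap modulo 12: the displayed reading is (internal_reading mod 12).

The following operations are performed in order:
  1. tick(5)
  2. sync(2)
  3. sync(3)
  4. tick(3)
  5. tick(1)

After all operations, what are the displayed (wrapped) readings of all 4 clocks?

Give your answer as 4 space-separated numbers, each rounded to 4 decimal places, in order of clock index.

Answer: 1.5000 6.0000 10.0000 1.0000

Derivation:
After op 1 tick(5): ref=5.0000 raw=[7.5000 10.0000 6.2500 10.0000]
After op 2 sync(2): ref=5.0000 raw=[7.5000 10.0000 5.0000 10.0000]
After op 3 sync(3): ref=5.0000 raw=[7.5000 10.0000 5.0000 5.0000]
After op 4 tick(3): ref=8.0000 raw=[12.0000 16.0000 8.7500 11.0000]
After op 5 tick(1): ref=9.0000 raw=[13.5000 18.0000 10.0000 13.0000]
Wrap final raw readings (mod 12): 13.5000 mod 12 = 1.5000; 18.0000 mod 12 = 6.0000; 10.0000 mod 12 = 10.0000; 13.0000 mod 12 = 1.0000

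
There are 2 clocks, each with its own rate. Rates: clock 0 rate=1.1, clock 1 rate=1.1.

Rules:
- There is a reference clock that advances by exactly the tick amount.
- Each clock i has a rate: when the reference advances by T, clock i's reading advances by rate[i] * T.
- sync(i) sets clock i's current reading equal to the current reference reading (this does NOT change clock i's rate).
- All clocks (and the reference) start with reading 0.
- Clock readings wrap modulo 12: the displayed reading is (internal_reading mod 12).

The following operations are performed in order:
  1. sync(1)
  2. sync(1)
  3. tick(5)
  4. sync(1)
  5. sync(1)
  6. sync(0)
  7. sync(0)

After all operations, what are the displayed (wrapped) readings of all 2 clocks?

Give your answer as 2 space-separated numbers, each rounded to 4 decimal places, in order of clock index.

After op 1 sync(1): ref=0.0000 raw=[0.0000 0.0000]
After op 2 sync(1): ref=0.0000 raw=[0.0000 0.0000]
After op 3 tick(5): ref=5.0000 raw=[5.5000 5.5000]
After op 4 sync(1): ref=5.0000 raw=[5.5000 5.0000]
After op 5 sync(1): ref=5.0000 raw=[5.5000 5.0000]
After op 6 sync(0): ref=5.0000 raw=[5.0000 5.0000]
After op 7 sync(0): ref=5.0000 raw=[5.0000 5.0000]
Wrap final raw readings (mod 12): 5.0000 mod 12 = 5.0000; 5.0000 mod 12 = 5.0000

Answer: 5.0000 5.0000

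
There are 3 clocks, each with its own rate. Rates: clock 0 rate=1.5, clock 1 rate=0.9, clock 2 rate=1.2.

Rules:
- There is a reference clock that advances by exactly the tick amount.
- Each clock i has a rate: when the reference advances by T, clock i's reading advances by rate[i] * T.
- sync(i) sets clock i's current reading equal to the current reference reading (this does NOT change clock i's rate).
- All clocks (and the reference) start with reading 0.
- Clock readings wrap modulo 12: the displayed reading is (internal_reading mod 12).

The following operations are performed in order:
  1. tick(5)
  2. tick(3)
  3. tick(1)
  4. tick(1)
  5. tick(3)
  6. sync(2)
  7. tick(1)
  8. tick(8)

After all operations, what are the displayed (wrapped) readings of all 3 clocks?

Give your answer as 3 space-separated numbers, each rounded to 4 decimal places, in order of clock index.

After op 1 tick(5): ref=5.0000 raw=[7.5000 4.5000 6.0000]
After op 2 tick(3): ref=8.0000 raw=[12.0000 7.2000 9.6000]
After op 3 tick(1): ref=9.0000 raw=[13.5000 8.1000 10.8000]
After op 4 tick(1): ref=10.0000 raw=[15.0000 9.0000 12.0000]
After op 5 tick(3): ref=13.0000 raw=[19.5000 11.7000 15.6000]
After op 6 sync(2): ref=13.0000 raw=[19.5000 11.7000 13.0000]
After op 7 tick(1): ref=14.0000 raw=[21.0000 12.6000 14.2000]
After op 8 tick(8): ref=22.0000 raw=[33.0000 19.8000 23.8000]
Wrap final raw readings (mod 12): 33.0000 mod 12 = 9.0000; 19.8000 mod 12 = 7.8000; 23.8000 mod 12 = 11.8000

Answer: 9.0000 7.8000 11.8000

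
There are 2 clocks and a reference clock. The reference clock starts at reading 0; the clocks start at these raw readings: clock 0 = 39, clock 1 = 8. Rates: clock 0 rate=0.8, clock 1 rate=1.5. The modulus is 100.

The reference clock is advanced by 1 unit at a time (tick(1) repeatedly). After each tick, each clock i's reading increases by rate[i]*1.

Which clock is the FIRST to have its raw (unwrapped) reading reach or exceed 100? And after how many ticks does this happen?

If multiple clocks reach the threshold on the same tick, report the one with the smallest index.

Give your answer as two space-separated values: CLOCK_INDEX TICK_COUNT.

clock 0: start=39, rate=0.8, needs 100-39 = 61; ticks = ceil(61/0.8) = ceil(76.2500) = 77; reading at tick 77 = 39 + 0.8*77 = 100.6000
clock 1: start=8, rate=1.5, needs 100-8 = 92; ticks = ceil(92/1.5) = ceil(61.3333) = 62; reading at tick 62 = 8 + 1.5*62 = 101.0000
Minimum tick count = 62; winners = [1]; smallest index = 1

Answer: 1 62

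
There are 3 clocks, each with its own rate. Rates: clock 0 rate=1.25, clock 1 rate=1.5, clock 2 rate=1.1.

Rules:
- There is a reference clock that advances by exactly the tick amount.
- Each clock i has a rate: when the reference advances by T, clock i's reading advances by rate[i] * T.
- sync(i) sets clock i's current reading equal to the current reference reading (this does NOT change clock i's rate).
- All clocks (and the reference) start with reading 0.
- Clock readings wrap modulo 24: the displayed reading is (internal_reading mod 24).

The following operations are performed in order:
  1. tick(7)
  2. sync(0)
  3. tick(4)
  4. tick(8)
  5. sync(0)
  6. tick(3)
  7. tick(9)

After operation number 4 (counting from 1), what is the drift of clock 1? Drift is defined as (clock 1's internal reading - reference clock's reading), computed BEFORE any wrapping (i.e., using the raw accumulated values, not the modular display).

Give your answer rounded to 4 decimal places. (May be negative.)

Answer: 9.5000

Derivation:
After op 1 tick(7): ref=7.0000 raw=[8.7500 10.5000 7.7000]
After op 2 sync(0): ref=7.0000 raw=[7.0000 10.5000 7.7000]
After op 3 tick(4): ref=11.0000 raw=[12.0000 16.5000 12.1000]
After op 4 tick(8): ref=19.0000 raw=[22.0000 28.5000 20.9000]
Drift of clock 1 after op 4: 28.5000 - 19.0000 = 9.5000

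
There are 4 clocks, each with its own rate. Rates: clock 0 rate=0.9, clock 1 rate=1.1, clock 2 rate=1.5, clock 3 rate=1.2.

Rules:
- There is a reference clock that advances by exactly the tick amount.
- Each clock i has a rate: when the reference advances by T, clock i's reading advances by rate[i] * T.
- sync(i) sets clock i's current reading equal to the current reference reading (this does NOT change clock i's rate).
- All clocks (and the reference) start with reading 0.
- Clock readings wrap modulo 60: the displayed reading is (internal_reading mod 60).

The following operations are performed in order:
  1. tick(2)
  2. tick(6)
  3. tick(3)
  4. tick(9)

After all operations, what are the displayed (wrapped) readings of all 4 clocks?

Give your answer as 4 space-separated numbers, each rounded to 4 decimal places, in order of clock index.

After op 1 tick(2): ref=2.0000 raw=[1.8000 2.2000 3.0000 2.4000]
After op 2 tick(6): ref=8.0000 raw=[7.2000 8.8000 12.0000 9.6000]
After op 3 tick(3): ref=11.0000 raw=[9.9000 12.1000 16.5000 13.2000]
After op 4 tick(9): ref=20.0000 raw=[18.0000 22.0000 30.0000 24.0000]
Wrap final raw readings (mod 60): 18.0000 mod 60 = 18.0000; 22.0000 mod 60 = 22.0000; 30.0000 mod 60 = 30.0000; 24.0000 mod 60 = 24.0000

Answer: 18.0000 22.0000 30.0000 24.0000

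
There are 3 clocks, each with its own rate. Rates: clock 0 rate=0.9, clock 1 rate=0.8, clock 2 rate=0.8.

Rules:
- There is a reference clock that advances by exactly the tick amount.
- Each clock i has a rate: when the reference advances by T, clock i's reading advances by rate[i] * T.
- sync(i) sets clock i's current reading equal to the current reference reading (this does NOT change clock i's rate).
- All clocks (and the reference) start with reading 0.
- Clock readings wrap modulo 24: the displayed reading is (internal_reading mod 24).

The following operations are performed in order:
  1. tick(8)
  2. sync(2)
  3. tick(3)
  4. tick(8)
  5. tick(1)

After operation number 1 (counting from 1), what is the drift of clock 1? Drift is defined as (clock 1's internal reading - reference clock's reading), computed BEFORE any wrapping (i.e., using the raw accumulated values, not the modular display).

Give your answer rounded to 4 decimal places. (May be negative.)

Answer: -1.6000

Derivation:
After op 1 tick(8): ref=8.0000 raw=[7.2000 6.4000 6.4000]
Drift of clock 1 after op 1: 6.4000 - 8.0000 = -1.6000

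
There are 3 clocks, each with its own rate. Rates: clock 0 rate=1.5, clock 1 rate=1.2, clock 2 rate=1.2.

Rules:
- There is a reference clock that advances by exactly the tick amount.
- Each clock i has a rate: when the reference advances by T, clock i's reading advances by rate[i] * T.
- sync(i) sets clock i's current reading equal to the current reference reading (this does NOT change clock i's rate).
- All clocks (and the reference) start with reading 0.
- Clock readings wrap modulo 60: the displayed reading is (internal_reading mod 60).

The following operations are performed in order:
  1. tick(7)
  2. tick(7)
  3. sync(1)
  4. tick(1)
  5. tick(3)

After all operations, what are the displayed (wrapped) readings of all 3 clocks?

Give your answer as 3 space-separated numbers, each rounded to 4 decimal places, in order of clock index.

After op 1 tick(7): ref=7.0000 raw=[10.5000 8.4000 8.4000]
After op 2 tick(7): ref=14.0000 raw=[21.0000 16.8000 16.8000]
After op 3 sync(1): ref=14.0000 raw=[21.0000 14.0000 16.8000]
After op 4 tick(1): ref=15.0000 raw=[22.5000 15.2000 18.0000]
After op 5 tick(3): ref=18.0000 raw=[27.0000 18.8000 21.6000]
Wrap final raw readings (mod 60): 27.0000 mod 60 = 27.0000; 18.8000 mod 60 = 18.8000; 21.6000 mod 60 = 21.6000

Answer: 27.0000 18.8000 21.6000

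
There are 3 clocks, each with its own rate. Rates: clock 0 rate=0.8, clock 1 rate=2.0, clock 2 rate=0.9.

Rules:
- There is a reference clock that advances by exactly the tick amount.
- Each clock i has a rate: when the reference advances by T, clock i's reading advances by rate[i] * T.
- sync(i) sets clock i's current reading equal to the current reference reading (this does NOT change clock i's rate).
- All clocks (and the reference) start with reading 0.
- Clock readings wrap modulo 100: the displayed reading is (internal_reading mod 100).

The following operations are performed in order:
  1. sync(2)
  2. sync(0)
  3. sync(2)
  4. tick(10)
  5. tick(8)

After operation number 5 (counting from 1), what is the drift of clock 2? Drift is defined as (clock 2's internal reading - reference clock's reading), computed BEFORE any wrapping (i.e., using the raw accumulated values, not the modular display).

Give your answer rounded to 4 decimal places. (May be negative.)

Answer: -1.8000

Derivation:
After op 1 sync(2): ref=0.0000 raw=[0.0000 0.0000 0.0000]
After op 2 sync(0): ref=0.0000 raw=[0.0000 0.0000 0.0000]
After op 3 sync(2): ref=0.0000 raw=[0.0000 0.0000 0.0000]
After op 4 tick(10): ref=10.0000 raw=[8.0000 20.0000 9.0000]
After op 5 tick(8): ref=18.0000 raw=[14.4000 36.0000 16.2000]
Drift of clock 2 after op 5: 16.2000 - 18.0000 = -1.8000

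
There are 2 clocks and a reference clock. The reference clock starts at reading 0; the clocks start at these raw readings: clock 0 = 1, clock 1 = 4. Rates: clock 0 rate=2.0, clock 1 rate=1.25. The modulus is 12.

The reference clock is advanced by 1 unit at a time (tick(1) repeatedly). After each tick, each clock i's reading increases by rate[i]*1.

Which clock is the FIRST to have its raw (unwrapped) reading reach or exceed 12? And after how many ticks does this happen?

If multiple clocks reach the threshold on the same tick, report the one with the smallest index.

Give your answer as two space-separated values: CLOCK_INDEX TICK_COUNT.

clock 0: start=1, rate=2.0, needs 12-1 = 11; ticks = ceil(11/2.0) = ceil(5.5000) = 6; reading at tick 6 = 1 + 2.0*6 = 13.0000
clock 1: start=4, rate=1.25, needs 12-4 = 8; ticks = ceil(8/1.25) = ceil(6.4000) = 7; reading at tick 7 = 4 + 1.25*7 = 12.7500
Minimum tick count = 6; winners = [0]; smallest index = 0

Answer: 0 6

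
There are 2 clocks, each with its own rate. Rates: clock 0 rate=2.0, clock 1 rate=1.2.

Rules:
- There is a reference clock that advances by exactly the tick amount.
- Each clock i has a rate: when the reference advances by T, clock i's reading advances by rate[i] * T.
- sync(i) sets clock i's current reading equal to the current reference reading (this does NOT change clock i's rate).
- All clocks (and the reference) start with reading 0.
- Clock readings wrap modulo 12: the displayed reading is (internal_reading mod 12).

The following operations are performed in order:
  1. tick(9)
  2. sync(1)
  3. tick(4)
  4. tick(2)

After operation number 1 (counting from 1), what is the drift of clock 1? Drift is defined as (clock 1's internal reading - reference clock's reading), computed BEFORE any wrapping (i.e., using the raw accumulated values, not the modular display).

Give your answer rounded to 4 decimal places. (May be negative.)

After op 1 tick(9): ref=9.0000 raw=[18.0000 10.8000]
Drift of clock 1 after op 1: 10.8000 - 9.0000 = 1.8000

Answer: 1.8000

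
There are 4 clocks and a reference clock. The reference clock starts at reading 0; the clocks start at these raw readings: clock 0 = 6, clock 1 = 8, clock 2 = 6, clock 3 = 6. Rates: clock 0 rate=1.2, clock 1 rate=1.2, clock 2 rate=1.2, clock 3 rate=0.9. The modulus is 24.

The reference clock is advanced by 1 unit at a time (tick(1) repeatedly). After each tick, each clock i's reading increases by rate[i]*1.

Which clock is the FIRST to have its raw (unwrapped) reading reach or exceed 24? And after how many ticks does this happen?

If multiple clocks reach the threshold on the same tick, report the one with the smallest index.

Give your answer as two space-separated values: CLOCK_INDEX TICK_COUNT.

Answer: 1 14

Derivation:
clock 0: start=6, rate=1.2, needs 24-6 = 18; ticks = ceil(18/1.2) = ceil(15.0000) = 15; reading at tick 15 = 6 + 1.2*15 = 24.0000
clock 1: start=8, rate=1.2, needs 24-8 = 16; ticks = ceil(16/1.2) = ceil(13.3333) = 14; reading at tick 14 = 8 + 1.2*14 = 24.8000
clock 2: start=6, rate=1.2, needs 24-6 = 18; ticks = ceil(18/1.2) = ceil(15.0000) = 15; reading at tick 15 = 6 + 1.2*15 = 24.0000
clock 3: start=6, rate=0.9, needs 24-6 = 18; ticks = ceil(18/0.9) = ceil(20.0000) = 20; reading at tick 20 = 6 + 0.9*20 = 24.0000
Minimum tick count = 14; winners = [1]; smallest index = 1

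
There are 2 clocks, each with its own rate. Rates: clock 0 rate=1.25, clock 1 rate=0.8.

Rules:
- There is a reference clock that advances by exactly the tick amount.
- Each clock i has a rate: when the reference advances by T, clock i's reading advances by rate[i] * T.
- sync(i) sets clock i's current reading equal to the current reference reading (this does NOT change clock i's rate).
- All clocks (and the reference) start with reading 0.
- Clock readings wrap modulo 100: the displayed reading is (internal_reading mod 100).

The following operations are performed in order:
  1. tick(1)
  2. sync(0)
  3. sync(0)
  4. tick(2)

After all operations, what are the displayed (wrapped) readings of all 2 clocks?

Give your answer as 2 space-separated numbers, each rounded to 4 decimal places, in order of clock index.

Answer: 3.5000 2.4000

Derivation:
After op 1 tick(1): ref=1.0000 raw=[1.2500 0.8000]
After op 2 sync(0): ref=1.0000 raw=[1.0000 0.8000]
After op 3 sync(0): ref=1.0000 raw=[1.0000 0.8000]
After op 4 tick(2): ref=3.0000 raw=[3.5000 2.4000]
Wrap final raw readings (mod 100): 3.5000 mod 100 = 3.5000; 2.4000 mod 100 = 2.4000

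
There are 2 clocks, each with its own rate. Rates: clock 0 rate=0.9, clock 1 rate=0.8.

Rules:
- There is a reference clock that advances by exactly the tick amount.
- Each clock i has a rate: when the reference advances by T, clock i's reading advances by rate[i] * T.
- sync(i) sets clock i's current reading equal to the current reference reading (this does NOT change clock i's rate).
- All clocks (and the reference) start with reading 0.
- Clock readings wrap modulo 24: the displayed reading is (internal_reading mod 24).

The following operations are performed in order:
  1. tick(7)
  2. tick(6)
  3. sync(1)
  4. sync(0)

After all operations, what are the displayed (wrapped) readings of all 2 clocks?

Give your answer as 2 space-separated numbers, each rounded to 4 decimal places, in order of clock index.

Answer: 13.0000 13.0000

Derivation:
After op 1 tick(7): ref=7.0000 raw=[6.3000 5.6000]
After op 2 tick(6): ref=13.0000 raw=[11.7000 10.4000]
After op 3 sync(1): ref=13.0000 raw=[11.7000 13.0000]
After op 4 sync(0): ref=13.0000 raw=[13.0000 13.0000]
Wrap final raw readings (mod 24): 13.0000 mod 24 = 13.0000; 13.0000 mod 24 = 13.0000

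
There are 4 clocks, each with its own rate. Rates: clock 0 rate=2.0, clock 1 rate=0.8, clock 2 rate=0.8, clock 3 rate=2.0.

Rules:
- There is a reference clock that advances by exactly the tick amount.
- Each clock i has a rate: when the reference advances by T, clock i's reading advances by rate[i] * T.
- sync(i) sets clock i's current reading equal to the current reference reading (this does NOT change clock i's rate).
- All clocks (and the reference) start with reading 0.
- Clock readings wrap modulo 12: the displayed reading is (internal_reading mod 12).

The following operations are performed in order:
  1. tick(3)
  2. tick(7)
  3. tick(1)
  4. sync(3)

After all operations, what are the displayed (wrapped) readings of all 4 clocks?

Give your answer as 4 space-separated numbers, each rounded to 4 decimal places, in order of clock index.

After op 1 tick(3): ref=3.0000 raw=[6.0000 2.4000 2.4000 6.0000]
After op 2 tick(7): ref=10.0000 raw=[20.0000 8.0000 8.0000 20.0000]
After op 3 tick(1): ref=11.0000 raw=[22.0000 8.8000 8.8000 22.0000]
After op 4 sync(3): ref=11.0000 raw=[22.0000 8.8000 8.8000 11.0000]
Wrap final raw readings (mod 12): 22.0000 mod 12 = 10.0000; 8.8000 mod 12 = 8.8000; 8.8000 mod 12 = 8.8000; 11.0000 mod 12 = 11.0000

Answer: 10.0000 8.8000 8.8000 11.0000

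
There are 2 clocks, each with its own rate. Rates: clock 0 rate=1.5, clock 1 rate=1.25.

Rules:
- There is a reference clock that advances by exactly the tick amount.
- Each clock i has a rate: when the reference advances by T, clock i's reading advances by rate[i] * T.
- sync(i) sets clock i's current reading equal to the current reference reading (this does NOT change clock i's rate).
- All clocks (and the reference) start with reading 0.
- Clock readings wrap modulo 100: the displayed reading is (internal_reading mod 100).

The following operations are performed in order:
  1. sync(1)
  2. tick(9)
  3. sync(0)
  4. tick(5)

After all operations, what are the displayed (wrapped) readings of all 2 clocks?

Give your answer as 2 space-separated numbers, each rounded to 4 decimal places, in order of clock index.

Answer: 16.5000 17.5000

Derivation:
After op 1 sync(1): ref=0.0000 raw=[0.0000 0.0000]
After op 2 tick(9): ref=9.0000 raw=[13.5000 11.2500]
After op 3 sync(0): ref=9.0000 raw=[9.0000 11.2500]
After op 4 tick(5): ref=14.0000 raw=[16.5000 17.5000]
Wrap final raw readings (mod 100): 16.5000 mod 100 = 16.5000; 17.5000 mod 100 = 17.5000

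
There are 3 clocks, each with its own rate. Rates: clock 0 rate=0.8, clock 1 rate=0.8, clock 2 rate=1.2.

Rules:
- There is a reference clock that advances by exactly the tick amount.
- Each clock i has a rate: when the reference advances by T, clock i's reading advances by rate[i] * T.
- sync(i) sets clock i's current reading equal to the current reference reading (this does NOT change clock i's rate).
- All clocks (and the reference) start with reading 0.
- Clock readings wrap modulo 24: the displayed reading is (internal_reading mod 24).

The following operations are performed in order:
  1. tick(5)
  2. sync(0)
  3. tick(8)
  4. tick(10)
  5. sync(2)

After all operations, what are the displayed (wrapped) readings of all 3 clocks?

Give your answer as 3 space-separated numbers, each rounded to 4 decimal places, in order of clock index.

Answer: 19.4000 18.4000 23.0000

Derivation:
After op 1 tick(5): ref=5.0000 raw=[4.0000 4.0000 6.0000]
After op 2 sync(0): ref=5.0000 raw=[5.0000 4.0000 6.0000]
After op 3 tick(8): ref=13.0000 raw=[11.4000 10.4000 15.6000]
After op 4 tick(10): ref=23.0000 raw=[19.4000 18.4000 27.6000]
After op 5 sync(2): ref=23.0000 raw=[19.4000 18.4000 23.0000]
Wrap final raw readings (mod 24): 19.4000 mod 24 = 19.4000; 18.4000 mod 24 = 18.4000; 23.0000 mod 24 = 23.0000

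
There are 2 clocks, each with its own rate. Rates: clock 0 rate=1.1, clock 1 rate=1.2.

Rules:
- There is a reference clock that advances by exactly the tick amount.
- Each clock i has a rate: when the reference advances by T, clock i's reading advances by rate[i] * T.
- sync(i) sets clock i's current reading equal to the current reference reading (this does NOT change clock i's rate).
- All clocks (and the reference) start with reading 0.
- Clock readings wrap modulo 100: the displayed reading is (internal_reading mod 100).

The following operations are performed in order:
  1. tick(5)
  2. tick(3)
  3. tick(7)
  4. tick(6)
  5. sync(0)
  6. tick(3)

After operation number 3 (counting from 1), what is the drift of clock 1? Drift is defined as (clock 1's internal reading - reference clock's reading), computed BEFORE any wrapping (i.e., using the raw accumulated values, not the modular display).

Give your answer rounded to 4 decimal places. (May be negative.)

Answer: 3.0000

Derivation:
After op 1 tick(5): ref=5.0000 raw=[5.5000 6.0000]
After op 2 tick(3): ref=8.0000 raw=[8.8000 9.6000]
After op 3 tick(7): ref=15.0000 raw=[16.5000 18.0000]
Drift of clock 1 after op 3: 18.0000 - 15.0000 = 3.0000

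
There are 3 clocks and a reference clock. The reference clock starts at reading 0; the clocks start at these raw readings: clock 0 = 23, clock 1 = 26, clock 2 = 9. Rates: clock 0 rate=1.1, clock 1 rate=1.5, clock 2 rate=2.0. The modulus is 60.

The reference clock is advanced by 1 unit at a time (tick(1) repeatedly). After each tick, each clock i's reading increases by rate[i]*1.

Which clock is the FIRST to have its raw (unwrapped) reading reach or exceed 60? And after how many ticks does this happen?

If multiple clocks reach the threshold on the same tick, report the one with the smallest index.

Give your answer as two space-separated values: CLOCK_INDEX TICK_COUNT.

clock 0: start=23, rate=1.1, needs 60-23 = 37; ticks = ceil(37/1.1) = ceil(33.6364) = 34; reading at tick 34 = 23 + 1.1*34 = 60.4000
clock 1: start=26, rate=1.5, needs 60-26 = 34; ticks = ceil(34/1.5) = ceil(22.6667) = 23; reading at tick 23 = 26 + 1.5*23 = 60.5000
clock 2: start=9, rate=2.0, needs 60-9 = 51; ticks = ceil(51/2.0) = ceil(25.5000) = 26; reading at tick 26 = 9 + 2.0*26 = 61.0000
Minimum tick count = 23; winners = [1]; smallest index = 1

Answer: 1 23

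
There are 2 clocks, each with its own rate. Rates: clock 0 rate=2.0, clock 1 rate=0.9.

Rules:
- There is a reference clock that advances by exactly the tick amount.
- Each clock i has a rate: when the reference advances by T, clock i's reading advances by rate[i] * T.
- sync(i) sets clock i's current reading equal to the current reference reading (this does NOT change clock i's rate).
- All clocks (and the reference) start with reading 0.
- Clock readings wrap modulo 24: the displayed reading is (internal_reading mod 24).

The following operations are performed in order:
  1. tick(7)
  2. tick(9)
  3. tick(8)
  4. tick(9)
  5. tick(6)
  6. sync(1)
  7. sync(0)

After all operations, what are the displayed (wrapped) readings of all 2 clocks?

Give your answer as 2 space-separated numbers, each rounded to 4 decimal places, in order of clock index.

After op 1 tick(7): ref=7.0000 raw=[14.0000 6.3000]
After op 2 tick(9): ref=16.0000 raw=[32.0000 14.4000]
After op 3 tick(8): ref=24.0000 raw=[48.0000 21.6000]
After op 4 tick(9): ref=33.0000 raw=[66.0000 29.7000]
After op 5 tick(6): ref=39.0000 raw=[78.0000 35.1000]
After op 6 sync(1): ref=39.0000 raw=[78.0000 39.0000]
After op 7 sync(0): ref=39.0000 raw=[39.0000 39.0000]
Wrap final raw readings (mod 24): 39.0000 mod 24 = 15.0000; 39.0000 mod 24 = 15.0000

Answer: 15.0000 15.0000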